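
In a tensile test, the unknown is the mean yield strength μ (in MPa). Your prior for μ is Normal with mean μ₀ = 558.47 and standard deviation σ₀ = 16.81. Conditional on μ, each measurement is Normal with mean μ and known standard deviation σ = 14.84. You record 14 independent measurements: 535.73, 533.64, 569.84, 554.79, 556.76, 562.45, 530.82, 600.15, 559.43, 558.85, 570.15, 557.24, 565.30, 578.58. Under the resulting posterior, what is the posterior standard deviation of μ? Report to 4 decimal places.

For Normal data with known variance σ², a Normal(μ₀, σ₀²) prior on μ is conjugate. Posterior precision = 1/σ₀² + n/σ²; posterior mean is the precision-weighted average of μ₀ and x̄.
σ₀² = 16.81² = 282.5761, σ² = 14.84² = 220.2256; σ² + n·σ₀² = 220.2256 + 14·282.5761 = 4176.291.
Posterior precision = 1/σ₀² + n/σ² = 1/282.5761 + 14/220.2256 = (σ² + n·σ₀²)/(σ₀²σ²) = 4176.291/(282.5761·220.2256); posterior variance σₙ² = σ₀²σ²/(σ² + n·σ₀²) = 282.5761·220.2256/4176.291 = 14.900899.
Posterior SD = √σₙ² = √(282.5761·220.2256/4176.291) = 3.8602.

3.8602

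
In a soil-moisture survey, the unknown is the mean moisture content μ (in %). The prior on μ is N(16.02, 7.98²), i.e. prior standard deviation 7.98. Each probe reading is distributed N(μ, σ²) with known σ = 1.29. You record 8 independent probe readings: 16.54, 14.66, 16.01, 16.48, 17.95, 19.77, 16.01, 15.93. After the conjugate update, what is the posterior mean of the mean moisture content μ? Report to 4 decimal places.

For Normal data with known variance σ², a Normal(μ₀, σ₀²) prior on μ is conjugate. Posterior precision = 1/σ₀² + n/σ²; posterior mean is the precision-weighted average of μ₀ and x̄.
Σxᵢ = 16.54 + 14.66 + 16.01 + 16.48 + 17.95 + 19.77 + 16.01 + 15.93 = 133.35, so n·x̄ = 133.35.
σ₀² = 7.98² = 63.6804, σ² = 1.29² = 1.6641; σ² + n·σ₀² = 1.6641 + 8·63.6804 = 511.1073.
Posterior mean = (μ₀/σ₀² + n·x̄/σ²)/(1/σ₀² + n/σ²) = (σ²·μ₀ + σ₀²·n·x̄)/(σ² + n·σ₀²) = (1.6641·16.02 + 63.6804·133.35)/511.1073 = 8518.440222/511.1073 = 16.6666.

16.6666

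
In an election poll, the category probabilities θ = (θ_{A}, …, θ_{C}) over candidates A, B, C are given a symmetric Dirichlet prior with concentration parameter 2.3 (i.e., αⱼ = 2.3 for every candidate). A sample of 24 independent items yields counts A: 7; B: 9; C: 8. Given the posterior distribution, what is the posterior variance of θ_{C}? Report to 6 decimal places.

The Dirichlet prior is conjugate to the Multinomial likelihood: each posterior αⱼ = prior αⱼ + observed count nⱼ.
Posterior concentration: (9.3, 11.3, 10.3), total = 30.9.
Var[θ_j] = α_j(Σα−α_j)/((Σα)²(Σα+1)) = 10.3·20.6/(30.9²·31.9) = 0.006966.

0.006966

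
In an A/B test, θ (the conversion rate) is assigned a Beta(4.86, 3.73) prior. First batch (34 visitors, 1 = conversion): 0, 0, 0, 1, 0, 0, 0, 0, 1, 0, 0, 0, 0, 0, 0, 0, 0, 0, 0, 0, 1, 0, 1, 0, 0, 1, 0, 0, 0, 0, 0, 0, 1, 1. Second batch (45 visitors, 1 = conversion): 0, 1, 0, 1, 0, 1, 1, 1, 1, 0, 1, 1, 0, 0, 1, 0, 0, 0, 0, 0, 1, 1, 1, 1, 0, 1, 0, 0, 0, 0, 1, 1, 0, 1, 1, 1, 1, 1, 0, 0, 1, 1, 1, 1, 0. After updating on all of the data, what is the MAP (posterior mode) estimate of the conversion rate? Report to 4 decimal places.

0.4190

The Beta prior is conjugate to a Binomial/Bernoulli likelihood; the update adds successes to α and failures to β.
After batch 1: Beta(4.86+7, 3.73+27) = Beta(11.86, 30.73).
After batch 2: Beta(11.86+25, 30.73+20) = Beta(36.86, 50.73).
Mode of Beta(a,b) for a,b>1 is (a−1)/(a+b−2) = 35.86/85.59 = 0.4190.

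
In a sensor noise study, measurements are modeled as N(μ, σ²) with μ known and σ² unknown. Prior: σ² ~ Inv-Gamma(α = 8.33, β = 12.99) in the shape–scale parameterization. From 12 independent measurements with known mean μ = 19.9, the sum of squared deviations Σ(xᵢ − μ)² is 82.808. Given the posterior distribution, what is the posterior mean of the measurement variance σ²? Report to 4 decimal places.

With known mean μ and an Inverse-Gamma(α, β) prior on σ², the Normal likelihood is conjugate: posterior is Inv-Gamma(α + n/2, β + Σ(xᵢ−μ)²/2).
Posterior: Inv-Gamma(8.33 + 12/2, 12.99 + 82.808/2) = Inv-Gamma(14.33, 54.3940).
E[σ²|data] = β/(α−1) = 54.3940/13.33 = 4.0806.

4.0806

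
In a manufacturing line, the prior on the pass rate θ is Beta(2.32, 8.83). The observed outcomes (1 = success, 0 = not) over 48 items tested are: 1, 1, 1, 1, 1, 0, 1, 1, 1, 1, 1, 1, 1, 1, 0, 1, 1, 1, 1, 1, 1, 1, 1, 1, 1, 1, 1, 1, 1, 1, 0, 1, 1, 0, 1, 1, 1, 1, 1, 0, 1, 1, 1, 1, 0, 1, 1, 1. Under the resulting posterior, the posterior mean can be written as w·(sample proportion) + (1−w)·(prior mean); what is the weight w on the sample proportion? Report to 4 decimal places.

The Beta prior is conjugate to a Binomial/Bernoulli likelihood; the update adds successes to α and failures to β.
Posterior mean = (α₀+k)/(α₀+β₀+n) = [n/(α₀+β₀+n)]·(k/n) + [(α₀+β₀)/(α₀+β₀+n)]·α₀/(α₀+β₀), so only n and the prior enter the weight.
The weight on the data is w = n/(α₀+β₀+n) = 48/(2.32+8.83+48) = 48/59.15 = 0.8115.

0.8115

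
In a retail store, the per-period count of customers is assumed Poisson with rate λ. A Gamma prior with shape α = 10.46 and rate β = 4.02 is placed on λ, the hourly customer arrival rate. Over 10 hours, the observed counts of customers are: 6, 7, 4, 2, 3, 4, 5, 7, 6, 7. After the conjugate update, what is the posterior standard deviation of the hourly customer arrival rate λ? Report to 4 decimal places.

With a Gamma(shape α, rate β) prior, the Poisson likelihood is conjugate: the posterior is Gamma(α + ΣXᵢ, β + n).
Sum of counts S = 51 over n = 10 hours.
Posterior: Gamma(α+S, β+n) = Gamma(10.46+51, 4.02+10) = Gamma(61.46, 14.02).
SD = √α/β = √61.46/14.02 = 0.5592.

0.5592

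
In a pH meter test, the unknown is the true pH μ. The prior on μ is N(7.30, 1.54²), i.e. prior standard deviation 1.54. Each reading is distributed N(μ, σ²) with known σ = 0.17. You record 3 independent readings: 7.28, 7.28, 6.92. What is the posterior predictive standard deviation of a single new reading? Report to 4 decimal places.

For Normal data with known variance σ², a Normal(μ₀, σ₀²) prior on μ is conjugate. Posterior precision = 1/σ₀² + n/σ²; posterior mean is the precision-weighted average of μ₀ and x̄.
σ₀² = 1.54² = 2.3716, σ² = 0.17² = 0.0289; σ² + n·σ₀² = 0.0289 + 3·2.3716 = 7.1437.
Posterior precision = 1/σ₀² + n/σ² = 1/2.3716 + 3/0.0289 = (σ² + n·σ₀²)/(σ₀²σ²) = 7.1437/(2.3716·0.0289); posterior variance σₙ² = σ₀²σ²/(σ² + n·σ₀²) = 2.3716·0.0289/7.1437 = 0.009594.
Predictive variance for one new observation = σₙ² + σ² = 2.3716·0.0289/7.1437 + 0.0289 = σ²·(σ₀² + 7.1437)/7.1437 = 0.0289·9.5153/7.1437 = 0.038494; SD = √(0.0289·9.5153/7.1437) = 0.1962.

0.1962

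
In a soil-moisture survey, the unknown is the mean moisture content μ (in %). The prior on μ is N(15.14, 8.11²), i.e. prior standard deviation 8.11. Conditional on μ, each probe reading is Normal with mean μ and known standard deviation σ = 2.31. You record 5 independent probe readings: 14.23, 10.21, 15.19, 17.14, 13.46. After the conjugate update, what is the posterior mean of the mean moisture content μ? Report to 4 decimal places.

14.0635

For Normal data with known variance σ², a Normal(μ₀, σ₀²) prior on μ is conjugate. Posterior precision = 1/σ₀² + n/σ²; posterior mean is the precision-weighted average of μ₀ and x̄.
Σxᵢ = 14.23 + 10.21 + 15.19 + 17.14 + 13.46 = 70.23, so n·x̄ = 70.23.
σ₀² = 8.11² = 65.7721, σ² = 2.31² = 5.3361; σ² + n·σ₀² = 5.3361 + 5·65.7721 = 334.1966.
Posterior mean = (μ₀/σ₀² + n·x̄/σ²)/(1/σ₀² + n/σ²) = (σ²·μ₀ + σ₀²·n·x̄)/(σ² + n·σ₀²) = (5.3361·15.14 + 65.7721·70.23)/334.1966 = 4699.963137/334.1966 = 14.0635.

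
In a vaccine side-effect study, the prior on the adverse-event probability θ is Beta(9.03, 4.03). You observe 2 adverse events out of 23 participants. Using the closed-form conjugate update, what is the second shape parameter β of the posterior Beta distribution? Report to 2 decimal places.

25.03

The Beta prior is conjugate to a Binomial/Bernoulli likelihood; the update adds successes to α and failures to β.
Posterior: Beta(α+k, β+n−k) = Beta(9.03+2, 4.03+21) = Beta(11.03, 25.03).
Posterior β = 25.03.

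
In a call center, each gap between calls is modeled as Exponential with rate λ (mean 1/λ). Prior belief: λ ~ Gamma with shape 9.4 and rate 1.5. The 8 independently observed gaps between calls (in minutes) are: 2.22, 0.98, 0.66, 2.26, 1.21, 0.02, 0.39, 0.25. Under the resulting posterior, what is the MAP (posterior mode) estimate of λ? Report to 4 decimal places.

1.7281

With a Gamma(shape α, rate β) prior on the exponential rate λ, the posterior after n observations with total T = Σxᵢ is Gamma(α+n, β+T).
Sum of observations T = 7.99 minutes; n = 8.
Posterior: Gamma(9.4+8, 1.5+7.99) = Gamma(17.4, 9.49).
Mode = (α−1)/β = 1.7281.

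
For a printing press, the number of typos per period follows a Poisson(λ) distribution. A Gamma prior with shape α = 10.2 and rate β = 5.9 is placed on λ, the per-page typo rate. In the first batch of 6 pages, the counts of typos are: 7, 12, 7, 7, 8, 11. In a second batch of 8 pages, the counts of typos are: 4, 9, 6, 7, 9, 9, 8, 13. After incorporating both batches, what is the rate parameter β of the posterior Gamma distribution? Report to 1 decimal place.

19.9

With a Gamma(shape α, rate β) prior, the Poisson likelihood is conjugate: the posterior is Gamma(α + ΣXᵢ, β + n).
Batch 1: sum of counts S = 52 over n = 6 pages.
After batch 1: Gamma(α+S, β+n) = Gamma(10.2+52, 5.9+6) = Gamma(62.2, 11.9).
Batch 2: sum of counts S = 65 over n = 8 pages.
After batch 2: Gamma(α+S, β+n) = Gamma(62.2+65, 11.9+8) = Gamma(127.2, 19.9).
Posterior β = 19.9.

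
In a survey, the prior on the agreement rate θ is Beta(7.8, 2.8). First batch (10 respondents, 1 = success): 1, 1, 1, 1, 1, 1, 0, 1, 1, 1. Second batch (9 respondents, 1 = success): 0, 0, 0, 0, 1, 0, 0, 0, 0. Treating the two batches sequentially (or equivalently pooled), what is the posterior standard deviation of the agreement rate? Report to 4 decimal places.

0.0885

The Beta prior is conjugate to a Binomial/Bernoulli likelihood; the update adds successes to α and failures to β.
After batch 1: Beta(7.8+9, 2.8+1) = Beta(16.8, 3.8).
After batch 2: Beta(16.8+1, 3.8+8) = Beta(17.8, 11.8).
Var = αβ/((α+β)²(α+β+1)) = 17.8·11.8/(29.6²·30.6) = 0.00783425; SD = √0.00783425 = 0.0885.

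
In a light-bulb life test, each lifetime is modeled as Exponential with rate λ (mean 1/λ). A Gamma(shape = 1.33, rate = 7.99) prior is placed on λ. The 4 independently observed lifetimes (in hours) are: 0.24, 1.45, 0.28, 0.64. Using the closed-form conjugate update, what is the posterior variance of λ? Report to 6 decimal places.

0.047437

With a Gamma(shape α, rate β) prior on the exponential rate λ, the posterior after n observations with total T = Σxᵢ is Gamma(α+n, β+T).
Sum of observations T = 2.61 hours; n = 4.
Posterior: Gamma(1.33+4, 7.99+2.61) = Gamma(5.33, 10.60).
Var = α/β² = 0.047437.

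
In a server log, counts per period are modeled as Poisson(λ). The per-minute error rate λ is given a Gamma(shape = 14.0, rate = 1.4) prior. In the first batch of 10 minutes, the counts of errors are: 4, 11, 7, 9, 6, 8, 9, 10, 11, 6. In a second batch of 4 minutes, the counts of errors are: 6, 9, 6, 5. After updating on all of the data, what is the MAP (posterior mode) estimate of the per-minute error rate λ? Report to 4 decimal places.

With a Gamma(shape α, rate β) prior, the Poisson likelihood is conjugate: the posterior is Gamma(α + ΣXᵢ, β + n).
Batch 1: sum of counts S = 81 over n = 10 minutes.
After batch 1: Gamma(α+S, β+n) = Gamma(14.0+81, 1.4+10) = Gamma(95.0, 11.4).
Batch 2: sum of counts S = 26 over n = 4 minutes.
After batch 2: Gamma(α+S, β+n) = Gamma(95.0+26, 11.4+4) = Gamma(121.0, 15.4).
Mode of Gamma(α,β) for α≥1 is (α−1)/β = 120.0/15.4 = 7.7922.

7.7922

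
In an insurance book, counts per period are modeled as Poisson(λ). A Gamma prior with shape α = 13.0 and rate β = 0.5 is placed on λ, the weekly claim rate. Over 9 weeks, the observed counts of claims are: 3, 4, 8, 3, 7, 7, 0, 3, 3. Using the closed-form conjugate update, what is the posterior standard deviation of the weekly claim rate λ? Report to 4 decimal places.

0.7517

With a Gamma(shape α, rate β) prior, the Poisson likelihood is conjugate: the posterior is Gamma(α + ΣXᵢ, β + n).
Sum of counts S = 38 over n = 9 weeks.
Posterior: Gamma(α+S, β+n) = Gamma(13.0+38, 0.5+9) = Gamma(51.0, 9.5).
SD = √α/β = √51.0/9.5 = 0.7517.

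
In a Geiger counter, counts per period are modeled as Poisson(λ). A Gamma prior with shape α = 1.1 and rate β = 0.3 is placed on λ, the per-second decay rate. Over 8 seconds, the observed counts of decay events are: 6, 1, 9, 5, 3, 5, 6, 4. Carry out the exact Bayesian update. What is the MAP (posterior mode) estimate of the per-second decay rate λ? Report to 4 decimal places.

With a Gamma(shape α, rate β) prior, the Poisson likelihood is conjugate: the posterior is Gamma(α + ΣXᵢ, β + n).
Sum of counts S = 39 over n = 8 seconds.
Posterior: Gamma(α+S, β+n) = Gamma(1.1+39, 0.3+8) = Gamma(40.1, 8.3).
Mode of Gamma(α,β) for α≥1 is (α−1)/β = 39.1/8.3 = 4.7108.

4.7108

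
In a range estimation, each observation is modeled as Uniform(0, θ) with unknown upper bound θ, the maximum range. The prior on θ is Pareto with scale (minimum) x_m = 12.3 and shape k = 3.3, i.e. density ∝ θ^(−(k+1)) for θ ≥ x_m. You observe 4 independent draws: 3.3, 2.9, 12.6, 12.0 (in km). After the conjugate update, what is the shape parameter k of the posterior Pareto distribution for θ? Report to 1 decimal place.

A Pareto(scale x_m, shape k) prior on the upper bound θ of Uniform(0, θ) is conjugate: posterior is Pareto(max(x_m, max xᵢ), k + n).
Sample maximum = 12.6; prior scale x_m = 12.3 → posterior scale = max = 12.6.
Posterior shape = 3.3 + 4 = 7.3.
Posterior shape k = 7.3.

7.3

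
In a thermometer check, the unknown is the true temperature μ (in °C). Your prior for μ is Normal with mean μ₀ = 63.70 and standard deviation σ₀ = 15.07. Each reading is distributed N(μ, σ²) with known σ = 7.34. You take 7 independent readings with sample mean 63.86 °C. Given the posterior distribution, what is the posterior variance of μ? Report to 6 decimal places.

For Normal data with known variance σ², a Normal(μ₀, σ₀²) prior on μ is conjugate. Posterior precision = 1/σ₀² + n/σ²; posterior mean is the precision-weighted average of μ₀ and x̄.
σ₀² = 15.07² = 227.1049, σ² = 7.34² = 53.8756; σ² + n·σ₀² = 53.8756 + 7·227.1049 = 1643.6099.
Posterior precision = 1/σ₀² + n/σ² = 1/227.1049 + 7/53.8756 = (σ² + n·σ₀²)/(σ₀²σ²) = 1643.6099/(227.1049·53.8756); posterior variance σₙ² = σ₀²σ²/(σ² + n·σ₀²) = 227.1049·53.8756/1643.6099 = 7.444232.

7.444232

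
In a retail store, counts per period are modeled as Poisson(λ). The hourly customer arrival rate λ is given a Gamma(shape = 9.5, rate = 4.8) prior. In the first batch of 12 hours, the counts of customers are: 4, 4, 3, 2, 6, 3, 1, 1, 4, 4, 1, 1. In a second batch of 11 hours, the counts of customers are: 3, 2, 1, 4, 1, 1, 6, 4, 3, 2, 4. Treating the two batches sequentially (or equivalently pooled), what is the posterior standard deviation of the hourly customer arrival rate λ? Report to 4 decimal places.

With a Gamma(shape α, rate β) prior, the Poisson likelihood is conjugate: the posterior is Gamma(α + ΣXᵢ, β + n).
Batch 1: sum of counts S = 34 over n = 12 hours.
After batch 1: Gamma(α+S, β+n) = Gamma(9.5+34, 4.8+12) = Gamma(43.5, 16.8).
Batch 2: sum of counts S = 31 over n = 11 hours.
After batch 2: Gamma(α+S, β+n) = Gamma(43.5+31, 16.8+11) = Gamma(74.5, 27.8).
SD = √α/β = √74.5/27.8 = 0.3105.

0.3105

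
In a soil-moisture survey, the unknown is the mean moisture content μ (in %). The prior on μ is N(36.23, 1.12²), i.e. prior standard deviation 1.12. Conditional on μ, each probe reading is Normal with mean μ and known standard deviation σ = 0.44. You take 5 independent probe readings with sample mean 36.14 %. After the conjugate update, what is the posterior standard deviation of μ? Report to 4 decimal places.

0.1938

For Normal data with known variance σ², a Normal(μ₀, σ₀²) prior on μ is conjugate. Posterior precision = 1/σ₀² + n/σ²; posterior mean is the precision-weighted average of μ₀ and x̄.
σ₀² = 1.12² = 1.2544, σ² = 0.44² = 0.1936; σ² + n·σ₀² = 0.1936 + 5·1.2544 = 6.4656.
Posterior precision = 1/σ₀² + n/σ² = 1/1.2544 + 5/0.1936 = (σ² + n·σ₀²)/(σ₀²σ²) = 6.4656/(1.2544·0.1936); posterior variance σₙ² = σ₀²σ²/(σ² + n·σ₀²) = 1.2544·0.1936/6.4656 = 0.037561.
Posterior SD = √σₙ² = √(1.2544·0.1936/6.4656) = 0.1938.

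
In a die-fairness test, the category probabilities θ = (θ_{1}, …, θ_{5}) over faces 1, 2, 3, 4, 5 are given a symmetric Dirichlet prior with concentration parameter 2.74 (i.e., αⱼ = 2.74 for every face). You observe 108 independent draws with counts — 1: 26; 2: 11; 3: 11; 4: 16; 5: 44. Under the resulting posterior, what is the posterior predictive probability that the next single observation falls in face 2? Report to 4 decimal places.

0.1129

The Dirichlet prior is conjugate to the Multinomial likelihood: each posterior αⱼ = prior αⱼ + observed count nⱼ.
Posterior concentration: (28.74, 13.74, 13.74, 18.74, 46.74), total = 121.70.
P(next = 2 | data) = α_{2}/Σα = 0.1129.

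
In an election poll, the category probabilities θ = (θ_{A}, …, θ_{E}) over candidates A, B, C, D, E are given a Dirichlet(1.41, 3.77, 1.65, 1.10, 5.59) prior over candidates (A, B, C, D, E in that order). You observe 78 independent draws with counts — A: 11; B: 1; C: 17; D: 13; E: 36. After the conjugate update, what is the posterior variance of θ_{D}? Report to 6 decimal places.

0.001409

The Dirichlet prior is conjugate to the Multinomial likelihood: each posterior αⱼ = prior αⱼ + observed count nⱼ.
Posterior concentration: (12.41, 4.77, 18.65, 14.10, 41.59), total = 91.52.
Var[θ_j] = α_j(Σα−α_j)/((Σα)²(Σα+1)) = 14.10·77.42/(91.52²·92.52) = 0.001409.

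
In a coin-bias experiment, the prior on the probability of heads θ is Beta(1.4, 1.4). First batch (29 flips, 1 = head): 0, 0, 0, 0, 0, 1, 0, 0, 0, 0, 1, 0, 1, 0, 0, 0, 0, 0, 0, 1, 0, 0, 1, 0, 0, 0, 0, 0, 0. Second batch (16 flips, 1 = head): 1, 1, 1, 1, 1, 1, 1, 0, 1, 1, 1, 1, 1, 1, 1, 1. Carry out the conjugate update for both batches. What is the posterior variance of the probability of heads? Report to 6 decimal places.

The Beta prior is conjugate to a Binomial/Bernoulli likelihood; the update adds successes to α and failures to β.
After batch 1: Beta(1.4+5, 1.4+24) = Beta(6.4, 25.4).
After batch 2: Beta(6.4+15, 25.4+1) = Beta(21.4, 26.4).
Var = αβ/((α+β)²(α+β+1)) = 21.4·26.4/(47.8²·48.8) = 0.005067.

0.005067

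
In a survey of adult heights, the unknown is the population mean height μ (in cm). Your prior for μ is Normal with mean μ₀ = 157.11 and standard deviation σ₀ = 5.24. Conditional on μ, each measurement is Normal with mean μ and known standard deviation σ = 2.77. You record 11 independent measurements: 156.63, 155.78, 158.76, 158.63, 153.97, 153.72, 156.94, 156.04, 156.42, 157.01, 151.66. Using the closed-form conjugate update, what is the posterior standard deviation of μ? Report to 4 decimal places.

For Normal data with known variance σ², a Normal(μ₀, σ₀²) prior on μ is conjugate. Posterior precision = 1/σ₀² + n/σ²; posterior mean is the precision-weighted average of μ₀ and x̄.
σ₀² = 5.24² = 27.4576, σ² = 2.77² = 7.6729; σ² + n·σ₀² = 7.6729 + 11·27.4576 = 309.7065.
Posterior precision = 1/σ₀² + n/σ² = 1/27.4576 + 11/7.6729 = (σ² + n·σ₀²)/(σ₀²σ²) = 309.7065/(27.4576·7.6729); posterior variance σₙ² = σ₀²σ²/(σ² + n·σ₀²) = 27.4576·7.6729/309.7065 = 0.680255.
Posterior SD = √σₙ² = √(27.4576·7.6729/309.7065) = 0.8248.

0.8248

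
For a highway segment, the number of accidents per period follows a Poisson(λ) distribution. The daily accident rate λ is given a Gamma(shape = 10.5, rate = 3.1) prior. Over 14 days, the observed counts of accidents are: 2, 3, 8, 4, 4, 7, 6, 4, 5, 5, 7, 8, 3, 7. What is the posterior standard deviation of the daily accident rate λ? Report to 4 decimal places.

With a Gamma(shape α, rate β) prior, the Poisson likelihood is conjugate: the posterior is Gamma(α + ΣXᵢ, β + n).
Sum of counts S = 73 over n = 14 days.
Posterior: Gamma(α+S, β+n) = Gamma(10.5+73, 3.1+14) = Gamma(83.5, 17.1).
SD = √α/β = √83.5/17.1 = 0.5344.

0.5344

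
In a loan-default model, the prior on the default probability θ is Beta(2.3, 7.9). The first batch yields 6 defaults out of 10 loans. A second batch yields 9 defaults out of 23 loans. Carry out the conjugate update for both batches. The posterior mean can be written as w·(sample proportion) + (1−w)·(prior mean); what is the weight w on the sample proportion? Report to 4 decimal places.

0.7639

The Beta prior is conjugate to a Binomial/Bernoulli likelihood; the update adds successes to α and failures to β.
Total number of loans: n = 10 + 23 = 33.
Posterior mean = (α₀+k)/(α₀+β₀+n) = [n/(α₀+β₀+n)]·(k/n) + [(α₀+β₀)/(α₀+β₀+n)]·α₀/(α₀+β₀), so only n and the prior enter the weight.
The weight on the data is w = n/(α₀+β₀+n) = 33/(2.3+7.9+33) = 33/43.2 = 0.7639.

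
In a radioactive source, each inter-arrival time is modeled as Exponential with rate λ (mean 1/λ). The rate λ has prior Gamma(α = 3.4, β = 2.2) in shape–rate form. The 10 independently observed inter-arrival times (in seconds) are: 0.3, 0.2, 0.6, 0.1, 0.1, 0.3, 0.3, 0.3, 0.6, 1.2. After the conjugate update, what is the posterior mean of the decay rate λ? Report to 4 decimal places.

2.1613

With a Gamma(shape α, rate β) prior on the exponential rate λ, the posterior after n observations with total T = Σxᵢ is Gamma(α+n, β+T).
Sum of observations T = 4.0 seconds; n = 10.
Posterior: Gamma(3.4+10, 2.2+4.0) = Gamma(13.4, 6.2).
Posterior mean of λ = α/β = 13.4/6.2 = 2.1613.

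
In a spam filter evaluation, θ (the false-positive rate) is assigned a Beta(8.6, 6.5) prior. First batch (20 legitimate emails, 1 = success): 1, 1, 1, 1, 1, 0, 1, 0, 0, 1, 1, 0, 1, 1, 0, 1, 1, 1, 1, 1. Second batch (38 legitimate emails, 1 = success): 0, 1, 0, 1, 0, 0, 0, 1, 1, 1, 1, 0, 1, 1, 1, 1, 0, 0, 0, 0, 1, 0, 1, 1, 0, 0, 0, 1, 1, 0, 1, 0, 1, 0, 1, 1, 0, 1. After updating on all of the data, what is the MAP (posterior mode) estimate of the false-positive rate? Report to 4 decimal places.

0.5992

The Beta prior is conjugate to a Binomial/Bernoulli likelihood; the update adds successes to α and failures to β.
After batch 1: Beta(8.6+15, 6.5+5) = Beta(23.6, 11.5).
After batch 2: Beta(23.6+20, 11.5+18) = Beta(43.6, 29.5).
Mode of Beta(a,b) for a,b>1 is (a−1)/(a+b−2) = 42.6/71.1 = 0.5992.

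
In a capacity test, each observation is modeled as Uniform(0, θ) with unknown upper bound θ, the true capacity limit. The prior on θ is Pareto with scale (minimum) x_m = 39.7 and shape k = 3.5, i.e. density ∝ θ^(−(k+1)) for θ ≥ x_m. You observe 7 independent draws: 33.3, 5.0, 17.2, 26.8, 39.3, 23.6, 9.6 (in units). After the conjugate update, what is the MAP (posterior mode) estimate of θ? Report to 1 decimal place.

39.7

A Pareto(scale x_m, shape k) prior on the upper bound θ of Uniform(0, θ) is conjugate: posterior is Pareto(max(x_m, max xᵢ), k + n).
Sample maximum = 39.3; prior scale x_m = 39.7 → posterior scale = max = 39.7.
Posterior shape = 3.5 + 7 = 10.5.
The Pareto density is decreasing on [x_m, ∞), so the mode is x_m = 39.7.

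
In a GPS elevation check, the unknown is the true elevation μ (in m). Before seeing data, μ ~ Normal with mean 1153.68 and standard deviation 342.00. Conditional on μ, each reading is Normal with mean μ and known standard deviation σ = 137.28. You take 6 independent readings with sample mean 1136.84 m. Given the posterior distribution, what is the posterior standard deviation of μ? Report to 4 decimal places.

For Normal data with known variance σ², a Normal(μ₀, σ₀²) prior on μ is conjugate. Posterior precision = 1/σ₀² + n/σ²; posterior mean is the precision-weighted average of μ₀ and x̄.
σ₀² = 342.00² = 116964, σ² = 137.28² = 18845.7984; σ² + n·σ₀² = 18845.7984 + 6·116964 = 720629.7984.
Posterior precision = 1/σ₀² + n/σ² = 1/116964 + 6/18845.7984 = (σ² + n·σ₀²)/(σ₀²σ²) = 720629.7984/(116964·18845.7984); posterior variance σₙ² = σ₀²σ²/(σ² + n·σ₀²) = 116964·18845.7984/720629.7984 = 3058.824335.
Posterior SD = √σₙ² = √(116964·18845.7984/720629.7984) = 55.3066.

55.3066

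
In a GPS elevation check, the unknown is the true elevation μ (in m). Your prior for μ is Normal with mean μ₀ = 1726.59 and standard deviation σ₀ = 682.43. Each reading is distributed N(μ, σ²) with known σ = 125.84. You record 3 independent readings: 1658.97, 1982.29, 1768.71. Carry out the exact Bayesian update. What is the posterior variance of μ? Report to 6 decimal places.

5219.409467

For Normal data with known variance σ², a Normal(μ₀, σ₀²) prior on μ is conjugate. Posterior precision = 1/σ₀² + n/σ²; posterior mean is the precision-weighted average of μ₀ and x̄.
σ₀² = 682.43² = 465710.7049, σ² = 125.84² = 15835.7056; σ² + n·σ₀² = 15835.7056 + 3·465710.7049 = 1412967.8203.
Posterior precision = 1/σ₀² + n/σ² = 1/465710.7049 + 3/15835.7056 = (σ² + n·σ₀²)/(σ₀²σ²) = 1412967.8203/(465710.7049·15835.7056); posterior variance σₙ² = σ₀²σ²/(σ² + n·σ₀²) = 465710.7049·15835.7056/1412967.8203 = 5219.409467.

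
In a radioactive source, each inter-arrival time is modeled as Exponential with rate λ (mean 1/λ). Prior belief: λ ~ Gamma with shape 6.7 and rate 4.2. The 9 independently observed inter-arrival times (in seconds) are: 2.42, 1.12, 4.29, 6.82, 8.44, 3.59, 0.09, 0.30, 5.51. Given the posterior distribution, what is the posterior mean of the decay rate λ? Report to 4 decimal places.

0.4269

With a Gamma(shape α, rate β) prior on the exponential rate λ, the posterior after n observations with total T = Σxᵢ is Gamma(α+n, β+T).
Sum of observations T = 32.58 seconds; n = 9.
Posterior: Gamma(6.7+9, 4.2+32.58) = Gamma(15.7, 36.78).
Posterior mean of λ = α/β = 15.7/36.78 = 0.4269.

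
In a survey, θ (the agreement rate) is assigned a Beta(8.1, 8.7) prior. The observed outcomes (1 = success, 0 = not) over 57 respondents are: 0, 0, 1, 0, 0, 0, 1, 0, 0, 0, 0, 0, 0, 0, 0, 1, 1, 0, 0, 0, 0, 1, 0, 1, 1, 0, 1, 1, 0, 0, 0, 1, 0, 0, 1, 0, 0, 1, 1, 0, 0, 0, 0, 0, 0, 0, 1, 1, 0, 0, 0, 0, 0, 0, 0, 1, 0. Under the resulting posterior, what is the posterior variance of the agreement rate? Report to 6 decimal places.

The Beta prior is conjugate to a Binomial/Bernoulli likelihood; the update adds successes to α and failures to β.
Posterior: Beta(α+k, β+n−k) = Beta(8.1+16, 8.7+41) = Beta(24.1, 49.7).
Var = αβ/((α+β)²(α+β+1)) = 24.1·49.7/(73.8²·74.8) = 0.002940.

0.002940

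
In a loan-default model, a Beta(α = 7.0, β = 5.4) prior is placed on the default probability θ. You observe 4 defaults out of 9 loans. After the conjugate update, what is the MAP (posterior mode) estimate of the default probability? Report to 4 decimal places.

The Beta prior is conjugate to a Binomial/Bernoulli likelihood; the update adds successes to α and failures to β.
Posterior: Beta(α+k, β+n−k) = Beta(7.0+4, 5.4+5) = Beta(11.0, 10.4).
Mode of Beta(a,b) for a,b>1 is (a−1)/(a+b−2) = 10.0/19.4 = 0.5155.

0.5155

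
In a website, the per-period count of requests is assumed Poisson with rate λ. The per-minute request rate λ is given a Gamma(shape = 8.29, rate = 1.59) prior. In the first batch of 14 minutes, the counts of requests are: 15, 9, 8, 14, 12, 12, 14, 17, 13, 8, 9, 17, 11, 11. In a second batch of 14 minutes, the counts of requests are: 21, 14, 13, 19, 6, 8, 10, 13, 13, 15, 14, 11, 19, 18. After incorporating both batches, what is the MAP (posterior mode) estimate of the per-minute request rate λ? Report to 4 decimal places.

With a Gamma(shape α, rate β) prior, the Poisson likelihood is conjugate: the posterior is Gamma(α + ΣXᵢ, β + n).
Batch 1: sum of counts S = 170 over n = 14 minutes.
After batch 1: Gamma(α+S, β+n) = Gamma(8.29+170, 1.59+14) = Gamma(178.29, 15.59).
Batch 2: sum of counts S = 194 over n = 14 minutes.
After batch 2: Gamma(α+S, β+n) = Gamma(178.29+194, 15.59+14) = Gamma(372.29, 29.59).
Mode of Gamma(α,β) for α≥1 is (α−1)/β = 371.29/29.59 = 12.5478.

12.5478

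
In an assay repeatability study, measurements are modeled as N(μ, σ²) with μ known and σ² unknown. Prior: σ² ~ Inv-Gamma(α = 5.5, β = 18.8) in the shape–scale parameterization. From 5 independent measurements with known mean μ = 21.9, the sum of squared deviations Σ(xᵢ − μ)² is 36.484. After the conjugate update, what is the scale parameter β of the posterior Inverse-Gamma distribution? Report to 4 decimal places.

With known mean μ and an Inverse-Gamma(α, β) prior on σ², the Normal likelihood is conjugate: posterior is Inv-Gamma(α + n/2, β + Σ(xᵢ−μ)²/2).
Posterior: Inv-Gamma(5.5 + 5/2, 18.8 + 36.484/2) = Inv-Gamma(8.00, 37.0420).
Posterior β = 37.0420.

37.0420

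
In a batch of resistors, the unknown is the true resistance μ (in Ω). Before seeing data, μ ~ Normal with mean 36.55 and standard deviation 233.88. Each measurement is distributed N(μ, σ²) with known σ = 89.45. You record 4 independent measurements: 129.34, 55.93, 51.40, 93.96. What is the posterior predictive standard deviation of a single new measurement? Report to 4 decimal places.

For Normal data with known variance σ², a Normal(μ₀, σ₀²) prior on μ is conjugate. Posterior precision = 1/σ₀² + n/σ²; posterior mean is the precision-weighted average of μ₀ and x̄.
σ₀² = 233.88² = 54699.8544, σ² = 89.45² = 8001.3025; σ² + n·σ₀² = 8001.3025 + 4·54699.8544 = 226800.7201.
Posterior precision = 1/σ₀² + n/σ² = 1/54699.8544 + 4/8001.3025 = (σ² + n·σ₀²)/(σ₀²σ²) = 226800.7201/(54699.8544·8001.3025); posterior variance σₙ² = σ₀²σ²/(σ² + n·σ₀²) = 54699.8544·8001.3025/226800.7201 = 1929.756138.
Predictive variance for one new observation = σₙ² + σ² = 54699.8544·8001.3025/226800.7201 + 8001.3025 = σ²·(σ₀² + 226800.7201)/226800.7201 = 8001.3025·281500.5745/226800.7201 = 9931.058638; SD = √(8001.3025·281500.5745/226800.7201) = 99.6547.

99.6547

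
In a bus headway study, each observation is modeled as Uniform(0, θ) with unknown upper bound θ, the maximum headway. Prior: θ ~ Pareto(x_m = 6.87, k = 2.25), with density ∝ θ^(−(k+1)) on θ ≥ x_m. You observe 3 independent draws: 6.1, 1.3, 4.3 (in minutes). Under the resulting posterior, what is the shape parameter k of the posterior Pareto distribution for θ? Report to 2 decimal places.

A Pareto(scale x_m, shape k) prior on the upper bound θ of Uniform(0, θ) is conjugate: posterior is Pareto(max(x_m, max xᵢ), k + n).
Sample maximum = 6.1; prior scale x_m = 6.87 → posterior scale = max = 6.87.
Posterior shape = 2.25 + 3 = 5.25.
Posterior shape k = 5.25.

5.25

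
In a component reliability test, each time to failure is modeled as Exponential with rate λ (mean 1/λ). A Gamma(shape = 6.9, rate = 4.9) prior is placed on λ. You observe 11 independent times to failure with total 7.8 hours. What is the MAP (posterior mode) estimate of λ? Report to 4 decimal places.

With a Gamma(shape α, rate β) prior on the exponential rate λ, the posterior after n observations with total T = Σxᵢ is Gamma(α+n, β+T).
Posterior: Gamma(6.9+11, 4.9+7.8) = Gamma(17.9, 12.7).
Mode = (α−1)/β = 1.3307.

1.3307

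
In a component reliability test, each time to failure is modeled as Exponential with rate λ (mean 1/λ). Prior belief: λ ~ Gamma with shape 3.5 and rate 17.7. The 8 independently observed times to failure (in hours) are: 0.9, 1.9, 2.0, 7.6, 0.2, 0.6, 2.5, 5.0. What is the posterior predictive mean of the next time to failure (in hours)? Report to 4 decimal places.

With a Gamma(shape α, rate β) prior on the exponential rate λ, the posterior after n observations with total T = Σxᵢ is Gamma(α+n, β+T).
Sum of observations T = 20.7 hours; n = 8.
Posterior: Gamma(3.5+8, 17.7+20.7) = Gamma(11.5, 38.4).
The predictive distribution for the next observation is Lomax; its mean is β/(α−1) = 38.4/10.5 = 3.6571.

3.6571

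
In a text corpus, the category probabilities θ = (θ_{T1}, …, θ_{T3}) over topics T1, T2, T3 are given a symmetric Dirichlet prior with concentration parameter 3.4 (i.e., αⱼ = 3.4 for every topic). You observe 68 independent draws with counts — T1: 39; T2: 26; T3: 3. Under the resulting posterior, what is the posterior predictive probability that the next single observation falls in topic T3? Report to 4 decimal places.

The Dirichlet prior is conjugate to the Multinomial likelihood: each posterior αⱼ = prior αⱼ + observed count nⱼ.
Posterior concentration: (42.4, 29.4, 6.4), total = 78.2.
P(next = T3 | data) = α_{T3}/Σα = 0.0818.

0.0818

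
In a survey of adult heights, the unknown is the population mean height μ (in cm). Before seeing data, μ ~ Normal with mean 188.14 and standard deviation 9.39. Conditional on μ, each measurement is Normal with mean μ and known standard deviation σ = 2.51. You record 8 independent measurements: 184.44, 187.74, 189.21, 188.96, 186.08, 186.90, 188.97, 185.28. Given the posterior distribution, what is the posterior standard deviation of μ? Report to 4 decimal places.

For Normal data with known variance σ², a Normal(μ₀, σ₀²) prior on μ is conjugate. Posterior precision = 1/σ₀² + n/σ²; posterior mean is the precision-weighted average of μ₀ and x̄.
σ₀² = 9.39² = 88.1721, σ² = 2.51² = 6.3001; σ² + n·σ₀² = 6.3001 + 8·88.1721 = 711.6769.
Posterior precision = 1/σ₀² + n/σ² = 1/88.1721 + 8/6.3001 = (σ² + n·σ₀²)/(σ₀²σ²) = 711.6769/(88.1721·6.3001); posterior variance σₙ² = σ₀²σ²/(σ² + n·σ₀²) = 88.1721·6.3001/711.6769 = 0.780541.
Posterior SD = √σₙ² = √(88.1721·6.3001/711.6769) = 0.8835.

0.8835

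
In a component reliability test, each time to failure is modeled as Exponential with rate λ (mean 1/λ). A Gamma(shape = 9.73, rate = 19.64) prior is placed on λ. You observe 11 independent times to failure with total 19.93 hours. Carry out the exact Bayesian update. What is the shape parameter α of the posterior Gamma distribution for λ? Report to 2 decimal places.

20.73

With a Gamma(shape α, rate β) prior on the exponential rate λ, the posterior after n observations with total T = Σxᵢ is Gamma(α+n, β+T).
Posterior: Gamma(9.73+11, 19.64+19.93) = Gamma(20.73, 39.57).
Posterior α = 20.73.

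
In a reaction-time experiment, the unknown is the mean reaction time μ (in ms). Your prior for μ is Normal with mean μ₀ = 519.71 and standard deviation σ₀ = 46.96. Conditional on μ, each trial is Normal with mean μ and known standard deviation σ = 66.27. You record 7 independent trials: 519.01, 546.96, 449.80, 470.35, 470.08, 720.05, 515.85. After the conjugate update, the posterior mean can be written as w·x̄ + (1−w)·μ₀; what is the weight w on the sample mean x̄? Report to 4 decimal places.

For Normal data with known variance σ², a Normal(μ₀, σ₀²) prior on μ is conjugate. Posterior precision = 1/σ₀² + n/σ²; posterior mean is the precision-weighted average of μ₀ and x̄.
σ₀² = 46.96² = 2205.2416, σ² = 66.27² = 4391.7129. Prior precision 1/σ₀² = 1/2205.2416; data precision n/σ² = 7/4391.7129.
w = (n/σ²)/(1/σ₀² + n/σ²) = n·σ₀²/(σ² + n·σ₀²) = 7·2205.2416/(4391.7129 + 7·2205.2416) = 15436.6912/19828.4041 = 0.7785.

0.7785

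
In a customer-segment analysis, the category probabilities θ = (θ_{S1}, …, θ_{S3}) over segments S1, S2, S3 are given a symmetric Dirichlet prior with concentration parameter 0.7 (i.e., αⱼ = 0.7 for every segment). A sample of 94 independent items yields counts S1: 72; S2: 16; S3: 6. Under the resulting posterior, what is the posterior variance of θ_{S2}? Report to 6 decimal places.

The Dirichlet prior is conjugate to the Multinomial likelihood: each posterior αⱼ = prior αⱼ + observed count nⱼ.
Posterior concentration: (72.7, 16.7, 6.7), total = 96.1.
Var[θ_j] = α_j(Σα−α_j)/((Σα)²(Σα+1)) = 16.7·79.4/(96.1²·97.1) = 0.001479.

0.001479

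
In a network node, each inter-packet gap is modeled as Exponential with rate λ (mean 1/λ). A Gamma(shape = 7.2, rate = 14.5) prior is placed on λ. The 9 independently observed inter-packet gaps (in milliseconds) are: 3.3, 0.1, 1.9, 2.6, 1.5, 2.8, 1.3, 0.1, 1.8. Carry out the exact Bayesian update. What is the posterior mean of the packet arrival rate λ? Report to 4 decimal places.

0.5418

With a Gamma(shape α, rate β) prior on the exponential rate λ, the posterior after n observations with total T = Σxᵢ is Gamma(α+n, β+T).
Sum of observations T = 15.4 milliseconds; n = 9.
Posterior: Gamma(7.2+9, 14.5+15.4) = Gamma(16.2, 29.9).
Posterior mean of λ = α/β = 16.2/29.9 = 0.5418.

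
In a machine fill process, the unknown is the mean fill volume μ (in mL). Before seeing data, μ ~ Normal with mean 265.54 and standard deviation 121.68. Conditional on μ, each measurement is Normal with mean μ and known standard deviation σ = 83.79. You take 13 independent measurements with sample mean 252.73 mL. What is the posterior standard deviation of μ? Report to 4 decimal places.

For Normal data with known variance σ², a Normal(μ₀, σ₀²) prior on μ is conjugate. Posterior precision = 1/σ₀² + n/σ²; posterior mean is the precision-weighted average of μ₀ and x̄.
σ₀² = 121.68² = 14806.0224, σ² = 83.79² = 7020.7641; σ² + n·σ₀² = 7020.7641 + 13·14806.0224 = 199499.0553.
Posterior precision = 1/σ₀² + n/σ² = 1/14806.0224 + 13/7020.7641 = (σ² + n·σ₀²)/(σ₀²σ²) = 199499.0553/(14806.0224·7020.7641); posterior variance σₙ² = σ₀²σ²/(σ² + n·σ₀²) = 14806.0224·7020.7641/199499.0553 = 521.053046.
Posterior SD = √σₙ² = √(14806.0224·7020.7641/199499.0553) = 22.8266.

22.8266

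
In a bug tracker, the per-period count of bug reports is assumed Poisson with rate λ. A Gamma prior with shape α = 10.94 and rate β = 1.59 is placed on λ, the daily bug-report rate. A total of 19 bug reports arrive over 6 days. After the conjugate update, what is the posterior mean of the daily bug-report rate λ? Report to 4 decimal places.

With a Gamma(shape α, rate β) prior, the Poisson likelihood is conjugate: the posterior is Gamma(α + ΣXᵢ, β + n).
Posterior: Gamma(α+S, β+n) = Gamma(10.94+19, 1.59+6) = Gamma(29.94, 7.59).
Posterior mean = α/β = 29.94/7.59 = 3.9447.

3.9447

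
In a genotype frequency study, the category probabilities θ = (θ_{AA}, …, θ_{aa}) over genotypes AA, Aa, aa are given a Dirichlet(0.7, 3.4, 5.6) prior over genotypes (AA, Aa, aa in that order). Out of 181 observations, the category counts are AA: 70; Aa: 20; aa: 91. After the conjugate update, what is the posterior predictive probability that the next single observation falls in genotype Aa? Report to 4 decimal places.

0.1227

The Dirichlet prior is conjugate to the Multinomial likelihood: each posterior αⱼ = prior αⱼ + observed count nⱼ.
Posterior concentration: (70.7, 23.4, 96.6), total = 190.7.
P(next = Aa | data) = α_{Aa}/Σα = 0.1227.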